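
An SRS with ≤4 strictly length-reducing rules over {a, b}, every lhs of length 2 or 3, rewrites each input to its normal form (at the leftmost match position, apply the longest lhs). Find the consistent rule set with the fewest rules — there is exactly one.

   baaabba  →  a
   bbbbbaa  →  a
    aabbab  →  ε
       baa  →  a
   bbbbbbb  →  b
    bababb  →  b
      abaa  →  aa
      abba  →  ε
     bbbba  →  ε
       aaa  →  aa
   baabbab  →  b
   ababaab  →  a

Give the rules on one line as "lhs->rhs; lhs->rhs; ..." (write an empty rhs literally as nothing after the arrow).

aaa->aa; ab->; ba->; bb->b

  | baaabba => aabba => aba => a
  | bbbbbaa => bbbbaa => bbbaa => bbaa => baa => a
  | aabbab => abab => ab => ε
  | baa => a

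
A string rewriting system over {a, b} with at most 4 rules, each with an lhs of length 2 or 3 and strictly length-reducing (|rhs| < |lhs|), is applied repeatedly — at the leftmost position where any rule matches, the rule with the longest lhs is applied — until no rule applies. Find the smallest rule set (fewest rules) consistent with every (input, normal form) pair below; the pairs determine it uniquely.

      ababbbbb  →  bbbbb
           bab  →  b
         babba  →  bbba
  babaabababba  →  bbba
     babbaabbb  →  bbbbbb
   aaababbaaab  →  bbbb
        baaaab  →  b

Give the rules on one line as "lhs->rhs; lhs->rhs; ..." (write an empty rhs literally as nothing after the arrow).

  | ababbbbb => abbbbb => bbbbb
  | bab => b
  | babba => bbba
  | babaabababba => baabababba => baababba => baabba => babba => bbba

aaa->; ab->; abb->bb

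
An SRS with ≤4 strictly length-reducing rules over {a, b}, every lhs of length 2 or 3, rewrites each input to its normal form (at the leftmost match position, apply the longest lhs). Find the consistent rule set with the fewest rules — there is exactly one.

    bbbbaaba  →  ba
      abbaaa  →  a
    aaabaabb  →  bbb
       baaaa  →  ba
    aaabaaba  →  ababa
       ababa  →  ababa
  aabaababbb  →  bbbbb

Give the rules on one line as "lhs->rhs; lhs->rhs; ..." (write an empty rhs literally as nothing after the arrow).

  | bbbbaaba => bbaba => ba
  | abbaaa => bbaaa => aa => a
  | aaabaabb => aabaabb => abaabb => ababb => abbb => bbb
  | baaaa => baaa => baa => ba

aa->a; abb->bb; bba->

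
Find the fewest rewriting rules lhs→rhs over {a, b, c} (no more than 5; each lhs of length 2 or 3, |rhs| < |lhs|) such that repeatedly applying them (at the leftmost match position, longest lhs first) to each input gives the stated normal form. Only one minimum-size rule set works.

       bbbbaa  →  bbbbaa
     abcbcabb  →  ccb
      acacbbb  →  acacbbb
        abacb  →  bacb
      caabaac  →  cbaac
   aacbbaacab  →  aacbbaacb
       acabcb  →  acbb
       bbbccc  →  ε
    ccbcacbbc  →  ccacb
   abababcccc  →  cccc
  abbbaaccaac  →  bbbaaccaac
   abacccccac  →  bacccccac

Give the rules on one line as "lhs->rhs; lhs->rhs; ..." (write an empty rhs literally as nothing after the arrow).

ab->b; abc->b; bab->cc; bc->

  | bbbbaa
  | abcbcabb => bbcabb => babb => ccb
  | acacbbb
  | abacb => bacb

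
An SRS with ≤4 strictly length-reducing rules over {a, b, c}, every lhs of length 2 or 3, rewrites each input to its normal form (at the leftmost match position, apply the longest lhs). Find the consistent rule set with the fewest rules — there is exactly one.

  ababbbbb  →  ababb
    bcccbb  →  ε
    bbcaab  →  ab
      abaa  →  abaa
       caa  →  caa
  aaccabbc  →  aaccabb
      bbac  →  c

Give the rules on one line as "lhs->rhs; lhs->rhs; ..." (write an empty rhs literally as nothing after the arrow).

  | ababbbbb => ababb
  | bcccbb => bccbb => bcbb => bbb => ε
  | bbcaab => bbaab => ab
  | abaa

bba->; bbb->; bc->b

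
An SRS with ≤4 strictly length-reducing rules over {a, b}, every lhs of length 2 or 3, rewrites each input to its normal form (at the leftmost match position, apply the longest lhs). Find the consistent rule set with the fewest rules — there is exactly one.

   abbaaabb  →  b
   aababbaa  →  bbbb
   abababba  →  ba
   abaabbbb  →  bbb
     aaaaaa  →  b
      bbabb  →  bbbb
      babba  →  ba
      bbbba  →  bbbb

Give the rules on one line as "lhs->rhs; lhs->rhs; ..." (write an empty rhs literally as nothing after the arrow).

  | abbaaabb => aaaaabb => baaabb => aaabb => babb => baa => aa => b
  | aababbaa => bbabbaa => bbbbaa => bbbba => bbbb
  | abababba => ababaaa => abaaaa => aaaaa => baaa => aaa => ba
  | abaabbbb => aaabbbb => babbbb => baabb => aabb => bbb

aa->b; abb->aa; baa->aa; bba->bb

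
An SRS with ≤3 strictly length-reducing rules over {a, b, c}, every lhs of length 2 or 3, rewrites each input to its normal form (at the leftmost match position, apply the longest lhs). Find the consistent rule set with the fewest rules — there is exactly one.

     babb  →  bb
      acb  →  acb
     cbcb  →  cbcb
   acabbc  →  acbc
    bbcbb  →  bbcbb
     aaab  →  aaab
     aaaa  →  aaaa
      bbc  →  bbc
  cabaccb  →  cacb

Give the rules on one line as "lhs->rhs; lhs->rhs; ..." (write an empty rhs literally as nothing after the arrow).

abb->b; bac->

  | babb => bb
  | acb
  | cbcb
  | acabbc => acbc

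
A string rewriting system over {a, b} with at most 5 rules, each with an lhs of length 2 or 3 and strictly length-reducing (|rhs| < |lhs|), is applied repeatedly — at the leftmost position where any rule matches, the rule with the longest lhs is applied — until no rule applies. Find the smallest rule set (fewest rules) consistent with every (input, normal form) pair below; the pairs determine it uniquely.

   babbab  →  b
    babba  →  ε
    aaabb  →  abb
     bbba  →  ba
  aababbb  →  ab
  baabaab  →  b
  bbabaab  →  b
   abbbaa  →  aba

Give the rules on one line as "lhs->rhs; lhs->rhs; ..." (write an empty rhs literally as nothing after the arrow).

aa->a; bab->b; bba->; bbb->b

  | babbab => bbab => b
  | babba => bba => ε
  | aaabb => aabb => abb
  | bbba => ba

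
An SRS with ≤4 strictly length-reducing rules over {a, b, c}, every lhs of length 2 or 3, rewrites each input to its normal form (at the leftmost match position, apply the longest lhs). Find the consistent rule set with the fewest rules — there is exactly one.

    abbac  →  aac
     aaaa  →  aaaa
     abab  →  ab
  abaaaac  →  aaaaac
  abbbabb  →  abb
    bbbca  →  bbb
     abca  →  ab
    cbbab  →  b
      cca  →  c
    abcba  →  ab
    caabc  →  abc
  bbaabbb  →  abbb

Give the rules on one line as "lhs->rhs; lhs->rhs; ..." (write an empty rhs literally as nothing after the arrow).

aab->ab; ba->a; ca->

  | abbac => abac => aac
  | aaaa
  | abab => aab => ab
  | abaaaac => aaaaac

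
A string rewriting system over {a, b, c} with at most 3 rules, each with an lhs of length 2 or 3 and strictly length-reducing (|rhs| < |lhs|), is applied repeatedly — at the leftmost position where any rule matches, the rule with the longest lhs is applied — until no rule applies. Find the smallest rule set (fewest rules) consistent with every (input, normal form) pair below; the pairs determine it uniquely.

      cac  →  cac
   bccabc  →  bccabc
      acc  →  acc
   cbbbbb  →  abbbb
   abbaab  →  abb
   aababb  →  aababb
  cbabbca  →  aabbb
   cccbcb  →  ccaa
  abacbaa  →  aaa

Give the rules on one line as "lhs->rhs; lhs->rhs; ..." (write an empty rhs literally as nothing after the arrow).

  | cac
  | bccabc
  | acc
  | cbbbbb => abbbb

baa->; bca->bb; cb->a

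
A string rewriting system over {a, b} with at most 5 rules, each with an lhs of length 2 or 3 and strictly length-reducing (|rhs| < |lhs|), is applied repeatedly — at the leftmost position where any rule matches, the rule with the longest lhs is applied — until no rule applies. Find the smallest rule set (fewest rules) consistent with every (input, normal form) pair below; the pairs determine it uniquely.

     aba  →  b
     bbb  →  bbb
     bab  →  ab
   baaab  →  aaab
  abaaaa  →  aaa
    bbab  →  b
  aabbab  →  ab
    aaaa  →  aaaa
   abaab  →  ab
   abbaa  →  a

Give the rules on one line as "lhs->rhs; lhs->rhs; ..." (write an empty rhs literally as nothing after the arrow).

aba->b; abb->ab; ba->a; bba->

  | aba => b
  | bbb
  | bab => ab
  | baaab => aaab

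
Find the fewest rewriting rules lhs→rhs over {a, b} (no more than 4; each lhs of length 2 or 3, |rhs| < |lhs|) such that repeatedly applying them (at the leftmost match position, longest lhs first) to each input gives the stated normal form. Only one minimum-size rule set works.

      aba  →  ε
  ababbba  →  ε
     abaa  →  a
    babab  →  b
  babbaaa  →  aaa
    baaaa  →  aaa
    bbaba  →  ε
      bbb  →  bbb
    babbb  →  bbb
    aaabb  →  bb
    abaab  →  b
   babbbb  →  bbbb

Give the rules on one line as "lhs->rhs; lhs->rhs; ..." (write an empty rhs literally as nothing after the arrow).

ab->b; ba->; bba->a

  | aba => ba => ε
  | ababbba => babbba => bbba => ba => ε
  | abaa => baa => a
  | babab => bab => b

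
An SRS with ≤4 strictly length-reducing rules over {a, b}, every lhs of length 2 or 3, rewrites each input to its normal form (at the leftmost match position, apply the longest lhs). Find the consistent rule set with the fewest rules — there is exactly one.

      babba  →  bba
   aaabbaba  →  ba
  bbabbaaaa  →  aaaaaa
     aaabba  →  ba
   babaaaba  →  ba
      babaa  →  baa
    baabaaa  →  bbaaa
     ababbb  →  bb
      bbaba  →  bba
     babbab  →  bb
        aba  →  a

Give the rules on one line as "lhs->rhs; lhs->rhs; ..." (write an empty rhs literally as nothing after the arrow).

aab->b; ab->; bbb->aa

  | babba => bba
  | aaabbaba => abbaba => baba => ba
  | bbabbaaaa => bbbaaaa => aaaaaa
  | aaabba => abba => ba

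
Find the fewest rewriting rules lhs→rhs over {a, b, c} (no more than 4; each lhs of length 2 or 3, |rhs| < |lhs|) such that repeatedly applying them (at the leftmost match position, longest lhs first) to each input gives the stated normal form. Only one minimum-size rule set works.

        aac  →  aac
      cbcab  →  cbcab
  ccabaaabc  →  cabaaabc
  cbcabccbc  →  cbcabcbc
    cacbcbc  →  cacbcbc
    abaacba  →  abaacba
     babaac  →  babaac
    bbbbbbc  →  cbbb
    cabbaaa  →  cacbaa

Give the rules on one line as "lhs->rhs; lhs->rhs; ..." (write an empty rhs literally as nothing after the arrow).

  | aac
  | cbcab
  | ccabaaabc => cabaaabc
  | cbcabccbc => cbcabcbc

bba->cb; bbc->cb; cc->c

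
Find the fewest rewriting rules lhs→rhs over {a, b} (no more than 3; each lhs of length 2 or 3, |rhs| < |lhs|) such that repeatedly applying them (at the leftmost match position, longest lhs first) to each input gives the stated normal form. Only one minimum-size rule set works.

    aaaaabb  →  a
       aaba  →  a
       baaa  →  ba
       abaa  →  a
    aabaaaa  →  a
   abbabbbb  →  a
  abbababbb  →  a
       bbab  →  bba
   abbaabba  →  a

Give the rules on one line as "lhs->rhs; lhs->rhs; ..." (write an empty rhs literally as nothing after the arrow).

aa->a; ab->a

  | aaaaabb => aaaabb => aaabb => aabb => abb => ab => a
  | aaba => aba => aa => a
  | baaa => baa => ba
  | abaa => aaa => aa => a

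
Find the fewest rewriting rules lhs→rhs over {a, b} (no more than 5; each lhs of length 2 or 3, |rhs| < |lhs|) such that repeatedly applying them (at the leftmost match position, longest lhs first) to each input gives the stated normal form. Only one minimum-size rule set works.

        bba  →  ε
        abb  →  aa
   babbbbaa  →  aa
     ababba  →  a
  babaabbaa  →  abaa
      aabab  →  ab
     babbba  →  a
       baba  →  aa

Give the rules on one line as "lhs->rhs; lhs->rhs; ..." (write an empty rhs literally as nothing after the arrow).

  | bba => ε
  | abb => aa
  | babbbbaa => abbbaa => aabaa => aa
  | ababba => aaba => a

aab->; bab->a; bb->a; bba->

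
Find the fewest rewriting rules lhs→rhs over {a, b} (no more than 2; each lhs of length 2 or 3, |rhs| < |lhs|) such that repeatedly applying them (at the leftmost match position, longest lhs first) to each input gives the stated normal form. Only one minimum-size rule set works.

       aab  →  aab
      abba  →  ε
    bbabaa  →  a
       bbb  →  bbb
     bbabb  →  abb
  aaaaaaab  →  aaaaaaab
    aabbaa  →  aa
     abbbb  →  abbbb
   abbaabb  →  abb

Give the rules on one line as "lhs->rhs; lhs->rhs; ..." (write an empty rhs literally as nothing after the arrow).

aba->; ba->a

  | aab
  | abba => aba => ε
  | bbabaa => babaa => abaa => a
  | bbb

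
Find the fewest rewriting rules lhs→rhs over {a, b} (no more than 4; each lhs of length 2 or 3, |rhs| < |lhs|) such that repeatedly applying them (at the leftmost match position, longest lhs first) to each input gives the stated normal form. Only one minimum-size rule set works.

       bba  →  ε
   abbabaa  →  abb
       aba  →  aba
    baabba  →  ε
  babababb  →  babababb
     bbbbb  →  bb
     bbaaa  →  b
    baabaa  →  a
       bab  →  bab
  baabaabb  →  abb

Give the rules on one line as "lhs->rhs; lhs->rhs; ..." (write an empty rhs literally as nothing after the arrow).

aa->b; bba->; bbb->bb

  | bba => ε
  | abbabaa => abaa => abb
  | aba
  | baabba => bbbba => bbba => bba => ε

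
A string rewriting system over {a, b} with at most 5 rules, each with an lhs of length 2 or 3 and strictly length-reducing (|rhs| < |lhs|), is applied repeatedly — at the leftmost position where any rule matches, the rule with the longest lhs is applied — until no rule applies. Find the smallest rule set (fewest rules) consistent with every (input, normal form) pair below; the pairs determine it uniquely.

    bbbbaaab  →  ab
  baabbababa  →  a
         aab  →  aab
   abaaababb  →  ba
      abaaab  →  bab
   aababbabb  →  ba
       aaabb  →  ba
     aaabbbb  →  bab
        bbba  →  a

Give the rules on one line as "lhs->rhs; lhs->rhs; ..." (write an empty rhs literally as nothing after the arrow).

aaa->ba; aba->a; bb->; bbb->

  | bbbbaaab => baaab => bbab => ab
  | baabbababa => baaababa => bbababa => ababa => aba => a
  | aab
  | abaaababb => aaababb => bababb => babb => ba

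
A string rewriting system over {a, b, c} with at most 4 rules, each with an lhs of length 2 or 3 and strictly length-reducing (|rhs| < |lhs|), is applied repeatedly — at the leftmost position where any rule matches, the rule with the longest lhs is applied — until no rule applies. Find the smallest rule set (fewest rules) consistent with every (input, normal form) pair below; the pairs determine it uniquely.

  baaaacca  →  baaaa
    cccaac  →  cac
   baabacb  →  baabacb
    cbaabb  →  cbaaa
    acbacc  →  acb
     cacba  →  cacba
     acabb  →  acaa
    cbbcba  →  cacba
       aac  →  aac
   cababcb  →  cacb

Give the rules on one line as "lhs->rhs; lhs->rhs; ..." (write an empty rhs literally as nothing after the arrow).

  | baaaacca => baaaa
  | cccaac => cac
  | baabacb
  | cbaabb => cbaaa

acc->; bab->; bb->a; cca->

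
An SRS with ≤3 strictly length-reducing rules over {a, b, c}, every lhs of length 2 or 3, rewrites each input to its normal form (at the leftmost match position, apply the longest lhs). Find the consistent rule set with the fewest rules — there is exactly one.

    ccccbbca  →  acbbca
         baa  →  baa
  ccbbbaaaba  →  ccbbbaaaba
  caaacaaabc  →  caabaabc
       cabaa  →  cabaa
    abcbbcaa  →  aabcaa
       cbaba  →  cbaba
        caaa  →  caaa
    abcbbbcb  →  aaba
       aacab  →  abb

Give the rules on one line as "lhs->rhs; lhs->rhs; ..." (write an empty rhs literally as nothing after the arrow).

aca->b; bcb->a; ccc->a

  | ccccbbca => acbbca
  | baa
  | ccbbbaaaba
  | caaacaaabc => caabaabc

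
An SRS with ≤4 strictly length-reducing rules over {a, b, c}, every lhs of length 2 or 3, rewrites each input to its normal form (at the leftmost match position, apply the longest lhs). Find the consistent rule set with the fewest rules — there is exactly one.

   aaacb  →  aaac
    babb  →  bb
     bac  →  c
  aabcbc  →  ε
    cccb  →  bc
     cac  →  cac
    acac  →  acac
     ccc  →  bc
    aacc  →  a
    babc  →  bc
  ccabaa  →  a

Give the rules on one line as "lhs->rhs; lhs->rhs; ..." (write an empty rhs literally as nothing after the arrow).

ab->; ba->; cb->c; cc->b

  | aaacb => aaac
  | babb => bb
  | bac => c
  | aabcbc => acbc => acc => ab => ε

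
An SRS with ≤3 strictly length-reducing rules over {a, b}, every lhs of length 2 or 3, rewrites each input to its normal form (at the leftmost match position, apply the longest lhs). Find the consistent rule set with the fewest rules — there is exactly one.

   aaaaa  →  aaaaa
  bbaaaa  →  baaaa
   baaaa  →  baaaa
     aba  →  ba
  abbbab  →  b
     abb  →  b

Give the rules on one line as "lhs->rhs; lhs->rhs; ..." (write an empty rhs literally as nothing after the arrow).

ab->b; bb->b

  | aaaaa
  | bbaaaa => baaaa
  | baaaa
  | aba => ba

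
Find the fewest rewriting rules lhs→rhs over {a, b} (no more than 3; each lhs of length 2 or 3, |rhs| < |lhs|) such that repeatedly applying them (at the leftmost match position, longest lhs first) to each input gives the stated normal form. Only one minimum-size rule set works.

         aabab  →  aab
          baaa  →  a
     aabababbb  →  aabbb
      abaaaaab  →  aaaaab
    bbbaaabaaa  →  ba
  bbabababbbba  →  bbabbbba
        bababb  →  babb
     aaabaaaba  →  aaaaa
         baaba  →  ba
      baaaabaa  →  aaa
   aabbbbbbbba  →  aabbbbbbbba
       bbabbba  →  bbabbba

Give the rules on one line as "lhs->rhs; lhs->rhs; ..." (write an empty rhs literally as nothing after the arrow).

aba->a; baa->

  | aabab => aab
  | baaa => a
  | aabababbb => aababbb => aabbb
  | abaaaaab => aaaaab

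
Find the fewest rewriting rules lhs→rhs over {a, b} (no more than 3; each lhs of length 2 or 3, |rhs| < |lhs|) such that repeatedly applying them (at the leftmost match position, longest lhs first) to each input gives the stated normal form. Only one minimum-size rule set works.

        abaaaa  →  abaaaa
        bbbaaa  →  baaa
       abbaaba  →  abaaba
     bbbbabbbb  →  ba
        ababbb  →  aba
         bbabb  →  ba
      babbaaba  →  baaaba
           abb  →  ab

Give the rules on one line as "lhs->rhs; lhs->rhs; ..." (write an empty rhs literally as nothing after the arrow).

bab->ba; bb->b

  | abaaaa
  | bbbaaa => bbaaa => baaa
  | abbaaba => abaaba
  | bbbbabbbb => bbbabbbb => bbabbbb => babbbb => babbb => babb => bab => ba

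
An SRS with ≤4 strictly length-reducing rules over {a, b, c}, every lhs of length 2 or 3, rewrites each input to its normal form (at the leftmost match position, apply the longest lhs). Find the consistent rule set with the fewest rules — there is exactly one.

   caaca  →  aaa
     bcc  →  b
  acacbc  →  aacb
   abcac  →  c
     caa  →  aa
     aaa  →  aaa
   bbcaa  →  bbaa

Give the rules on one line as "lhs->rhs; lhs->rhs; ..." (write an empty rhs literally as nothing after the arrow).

aba->; bc->b; ca->a

  | caaca => aaca => aaa
  | bcc => bc => b
  | acacbc => aacbc => aacb
  | abcac => abac => c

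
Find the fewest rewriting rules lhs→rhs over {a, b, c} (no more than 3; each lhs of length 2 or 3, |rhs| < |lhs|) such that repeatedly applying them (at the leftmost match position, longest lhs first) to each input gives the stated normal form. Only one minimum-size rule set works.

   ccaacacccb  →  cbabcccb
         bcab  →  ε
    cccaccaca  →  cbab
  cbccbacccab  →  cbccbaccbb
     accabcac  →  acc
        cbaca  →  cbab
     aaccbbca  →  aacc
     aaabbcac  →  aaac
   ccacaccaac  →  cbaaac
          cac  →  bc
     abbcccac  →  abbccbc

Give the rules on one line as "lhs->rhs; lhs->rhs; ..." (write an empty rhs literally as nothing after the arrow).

bbb->; bcb->aa; ca->b

  | ccaacacccb => cbacacccb => cbabcccb
  | bcab => bbb => ε
  | cccaccaca => ccbccaca => ccbcbca => ccaaca => cbaca => cbab
  | cbccbacccab => cbccbaccbb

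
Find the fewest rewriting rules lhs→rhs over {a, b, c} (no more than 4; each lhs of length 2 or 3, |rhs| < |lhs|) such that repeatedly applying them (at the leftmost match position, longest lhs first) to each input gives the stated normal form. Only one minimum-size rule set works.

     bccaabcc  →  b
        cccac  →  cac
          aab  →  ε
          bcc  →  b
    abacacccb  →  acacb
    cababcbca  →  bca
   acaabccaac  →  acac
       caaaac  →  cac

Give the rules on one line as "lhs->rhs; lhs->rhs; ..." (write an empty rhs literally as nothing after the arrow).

  | bccaabcc => baabcc => babcc => bcc => b
  | cccac => cac
  | aab => ab => ε
  | bcc => b

aa->a; ab->; cc->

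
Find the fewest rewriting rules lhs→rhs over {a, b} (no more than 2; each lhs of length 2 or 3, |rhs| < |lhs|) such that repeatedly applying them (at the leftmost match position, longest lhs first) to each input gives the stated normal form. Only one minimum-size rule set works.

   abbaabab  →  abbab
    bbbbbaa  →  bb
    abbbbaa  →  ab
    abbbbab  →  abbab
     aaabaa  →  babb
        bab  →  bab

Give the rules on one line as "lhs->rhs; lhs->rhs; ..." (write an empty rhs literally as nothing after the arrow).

aa->b; bbb->b

  | abbaabab => abbbbab => abbab
  | bbbbbaa => bbbaa => baa => bb
  | abbbbaa => abbaa => abbb => ab
  | abbbbab => abbab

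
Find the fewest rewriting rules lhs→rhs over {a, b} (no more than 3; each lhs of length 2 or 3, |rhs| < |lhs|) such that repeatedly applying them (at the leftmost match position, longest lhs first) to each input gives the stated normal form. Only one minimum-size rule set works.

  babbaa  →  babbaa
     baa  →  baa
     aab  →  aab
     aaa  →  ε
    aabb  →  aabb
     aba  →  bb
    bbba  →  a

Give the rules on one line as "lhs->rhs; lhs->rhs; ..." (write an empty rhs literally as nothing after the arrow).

  | babbaa
  | baa
  | aab
  | aaa => ε

aaa->; aba->bb; bbb->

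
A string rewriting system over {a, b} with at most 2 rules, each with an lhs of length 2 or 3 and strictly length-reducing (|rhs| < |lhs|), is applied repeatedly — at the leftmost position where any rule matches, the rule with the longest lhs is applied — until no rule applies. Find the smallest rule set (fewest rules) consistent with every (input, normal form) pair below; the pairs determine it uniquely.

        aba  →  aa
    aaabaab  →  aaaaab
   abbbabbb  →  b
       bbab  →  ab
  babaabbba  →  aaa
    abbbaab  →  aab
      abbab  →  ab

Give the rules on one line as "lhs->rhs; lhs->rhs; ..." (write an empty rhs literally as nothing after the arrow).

abb->; ba->a

  | aba => aa
  | aaabaab => aaaaab
  | abbbabbb => babbb => abbb => b
  | bbab => bab => ab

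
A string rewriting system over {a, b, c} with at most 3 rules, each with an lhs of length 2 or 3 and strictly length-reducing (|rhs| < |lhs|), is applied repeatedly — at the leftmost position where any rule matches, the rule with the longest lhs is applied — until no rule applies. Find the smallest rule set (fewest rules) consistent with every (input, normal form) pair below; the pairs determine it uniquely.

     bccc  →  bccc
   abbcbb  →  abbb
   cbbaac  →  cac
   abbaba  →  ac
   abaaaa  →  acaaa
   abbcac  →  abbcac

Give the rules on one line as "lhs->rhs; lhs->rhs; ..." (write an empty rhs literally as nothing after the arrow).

ba->c; cb->

  | bccc
  | abbcbb => abbb
  | cbbaac => baac => cac
  | abbaba => abcba => aba => ac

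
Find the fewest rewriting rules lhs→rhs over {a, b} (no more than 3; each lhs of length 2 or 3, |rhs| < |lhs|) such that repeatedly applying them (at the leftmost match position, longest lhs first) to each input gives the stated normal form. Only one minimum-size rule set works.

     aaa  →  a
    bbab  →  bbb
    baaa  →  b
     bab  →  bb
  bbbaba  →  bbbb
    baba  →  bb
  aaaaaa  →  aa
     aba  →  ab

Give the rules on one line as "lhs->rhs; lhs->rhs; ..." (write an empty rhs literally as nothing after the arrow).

  | aaa => a
  | bbab => bbb
  | baaa => baa => ba => b
  | bab => bb

aaa->a; ba->b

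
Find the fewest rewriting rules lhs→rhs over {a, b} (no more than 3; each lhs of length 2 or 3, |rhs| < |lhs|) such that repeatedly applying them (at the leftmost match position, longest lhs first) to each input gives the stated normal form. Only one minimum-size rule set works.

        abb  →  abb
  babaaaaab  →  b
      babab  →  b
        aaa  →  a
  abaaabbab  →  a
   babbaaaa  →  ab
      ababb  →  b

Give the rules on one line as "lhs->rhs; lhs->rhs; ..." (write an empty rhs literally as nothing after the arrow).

aa->; bab->a

  | abb
  | babaaaaab => aaaaaab => aaaab => aab => b
  | babab => aab => b
  | aaa => a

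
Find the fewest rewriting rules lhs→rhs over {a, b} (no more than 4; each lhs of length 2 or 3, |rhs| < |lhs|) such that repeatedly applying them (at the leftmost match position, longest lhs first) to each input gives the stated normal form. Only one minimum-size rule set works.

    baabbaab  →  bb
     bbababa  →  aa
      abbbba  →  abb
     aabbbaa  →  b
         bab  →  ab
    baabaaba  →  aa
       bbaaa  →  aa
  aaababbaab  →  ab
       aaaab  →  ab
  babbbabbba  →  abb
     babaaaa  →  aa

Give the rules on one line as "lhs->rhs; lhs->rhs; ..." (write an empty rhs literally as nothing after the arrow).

  | baabbaab => aabbaab => aaab => bb
  | bbababa => baba => aba => aa
  | abbbba => abb
  | aabbbaa => aaba => aaa => b

aaa->b; ba->a; bba->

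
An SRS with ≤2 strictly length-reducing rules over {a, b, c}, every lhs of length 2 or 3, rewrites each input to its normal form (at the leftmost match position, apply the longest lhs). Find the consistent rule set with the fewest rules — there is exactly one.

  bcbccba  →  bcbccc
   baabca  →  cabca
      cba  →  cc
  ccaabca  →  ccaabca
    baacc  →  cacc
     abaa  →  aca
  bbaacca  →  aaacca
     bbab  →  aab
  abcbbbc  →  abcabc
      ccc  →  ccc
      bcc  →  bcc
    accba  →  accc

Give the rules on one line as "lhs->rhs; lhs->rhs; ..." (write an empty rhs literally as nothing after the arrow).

ba->c; bb->a

  | bcbccba => bcbccc
  | baabca => cabca
  | cba => cc
  | ccaabca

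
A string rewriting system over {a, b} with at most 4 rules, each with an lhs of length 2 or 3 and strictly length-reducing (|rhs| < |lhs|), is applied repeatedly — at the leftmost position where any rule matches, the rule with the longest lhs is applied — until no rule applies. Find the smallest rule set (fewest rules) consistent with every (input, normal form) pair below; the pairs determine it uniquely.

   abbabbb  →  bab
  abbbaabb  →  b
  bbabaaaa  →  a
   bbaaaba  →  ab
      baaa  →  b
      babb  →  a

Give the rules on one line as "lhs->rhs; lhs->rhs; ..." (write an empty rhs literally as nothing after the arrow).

  | abbabbb => aaabbb => babbb => baab => bab
  | abbbaabb => aabaabb => abaabb => bbabb => aabb => abb => aa => b
  | bbabaaaa => aabaaaa => abaaaa => bbaaa => aaaa => baa => bb => a
  | bbaaaba => aaaaba => baaba => baba => bbb => ab

aa->b; aab->ab; aba->bb; bb->a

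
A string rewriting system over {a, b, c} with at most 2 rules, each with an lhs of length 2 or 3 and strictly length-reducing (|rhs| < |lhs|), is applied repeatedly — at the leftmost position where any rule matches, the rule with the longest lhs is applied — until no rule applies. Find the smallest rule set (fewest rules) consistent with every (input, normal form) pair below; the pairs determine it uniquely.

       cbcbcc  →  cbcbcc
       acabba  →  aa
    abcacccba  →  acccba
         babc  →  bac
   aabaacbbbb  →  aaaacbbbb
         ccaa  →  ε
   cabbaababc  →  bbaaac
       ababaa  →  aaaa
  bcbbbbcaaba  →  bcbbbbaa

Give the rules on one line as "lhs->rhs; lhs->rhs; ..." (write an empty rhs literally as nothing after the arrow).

  | cbcbcc
  | acabba => abba => aba => aa
  | abcacccba => acacccba => acccba
  | babc => bac

ab->a; ca->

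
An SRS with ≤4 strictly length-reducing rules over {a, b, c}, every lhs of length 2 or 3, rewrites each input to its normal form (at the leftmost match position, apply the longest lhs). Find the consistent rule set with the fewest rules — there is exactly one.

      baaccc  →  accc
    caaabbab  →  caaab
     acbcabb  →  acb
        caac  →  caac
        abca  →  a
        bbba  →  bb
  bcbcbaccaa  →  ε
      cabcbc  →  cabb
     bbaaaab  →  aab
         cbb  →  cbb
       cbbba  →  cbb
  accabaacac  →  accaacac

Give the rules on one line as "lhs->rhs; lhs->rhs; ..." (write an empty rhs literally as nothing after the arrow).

  | baaccc => accc
  | caaabbab => caaab
  | acbcabb => acbabb => acb
  | caac

ba->; bab->; bc->b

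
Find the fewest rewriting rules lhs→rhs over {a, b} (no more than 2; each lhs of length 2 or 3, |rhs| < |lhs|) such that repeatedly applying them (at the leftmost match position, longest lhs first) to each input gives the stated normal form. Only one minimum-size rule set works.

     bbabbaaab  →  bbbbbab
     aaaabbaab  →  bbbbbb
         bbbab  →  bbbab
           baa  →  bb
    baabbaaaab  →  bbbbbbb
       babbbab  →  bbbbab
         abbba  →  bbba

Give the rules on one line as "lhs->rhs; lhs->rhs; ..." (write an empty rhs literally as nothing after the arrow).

  | bbabbaaab => bbbbaaab => bbbbbab
  | aaaabbaab => baabbaab => bbbbaab => bbbbbb
  | bbbab
  | baa => bb

aa->b; abb->bb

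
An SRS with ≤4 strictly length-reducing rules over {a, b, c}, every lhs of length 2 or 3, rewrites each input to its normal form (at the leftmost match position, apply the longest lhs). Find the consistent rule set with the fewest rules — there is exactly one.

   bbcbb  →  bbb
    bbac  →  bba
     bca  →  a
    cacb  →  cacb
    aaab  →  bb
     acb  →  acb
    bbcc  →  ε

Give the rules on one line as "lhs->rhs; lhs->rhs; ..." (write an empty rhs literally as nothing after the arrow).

aaa->b; bac->ba; bc->

  | bbcbb => bbb
  | bbac => bba
  | bca => a
  | cacb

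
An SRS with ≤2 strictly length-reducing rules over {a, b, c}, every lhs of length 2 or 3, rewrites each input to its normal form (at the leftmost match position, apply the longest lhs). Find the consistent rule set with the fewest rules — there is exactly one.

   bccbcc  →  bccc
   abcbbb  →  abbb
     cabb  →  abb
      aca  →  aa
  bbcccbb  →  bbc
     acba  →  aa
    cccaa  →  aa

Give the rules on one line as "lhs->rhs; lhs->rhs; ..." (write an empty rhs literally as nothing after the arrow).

  | bccbcc => bccc
  | abcbbb => abbb
  | cabb => abb
  | aca => aa

ca->a; cb->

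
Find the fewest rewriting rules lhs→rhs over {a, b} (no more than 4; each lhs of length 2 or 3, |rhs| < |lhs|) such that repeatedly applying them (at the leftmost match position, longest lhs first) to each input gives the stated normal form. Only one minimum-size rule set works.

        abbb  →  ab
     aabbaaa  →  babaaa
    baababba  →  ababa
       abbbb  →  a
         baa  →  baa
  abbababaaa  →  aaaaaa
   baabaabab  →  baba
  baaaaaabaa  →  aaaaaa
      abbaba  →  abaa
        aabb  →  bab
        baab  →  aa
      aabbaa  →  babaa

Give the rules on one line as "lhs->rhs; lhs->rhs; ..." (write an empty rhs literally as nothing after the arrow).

aab->ba; bb->; bba->aa

  | abbb => ab
  | aabbaaa => babaaa
  | baababba => bbaabba => aaabba => ababa
  | abbbb => abb => a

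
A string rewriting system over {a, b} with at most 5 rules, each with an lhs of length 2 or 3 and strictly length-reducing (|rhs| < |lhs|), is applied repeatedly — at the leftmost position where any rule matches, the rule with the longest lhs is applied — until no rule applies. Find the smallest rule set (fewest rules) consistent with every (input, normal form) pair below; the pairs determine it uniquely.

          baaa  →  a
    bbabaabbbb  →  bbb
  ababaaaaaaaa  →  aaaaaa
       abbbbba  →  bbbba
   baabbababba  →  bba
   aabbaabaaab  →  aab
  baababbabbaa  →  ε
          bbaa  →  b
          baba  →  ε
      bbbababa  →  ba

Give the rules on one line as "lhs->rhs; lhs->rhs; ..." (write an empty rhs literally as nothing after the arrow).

aba->; abb->b; baa->; bab->ab

  | baaa => a
  | bbabaabbbb => babaabbbb => abaabbbb => abbbb => bbb
  | ababaaaaaaaa => baaaaaaaa => aaaaaa
  | abbbbba => bbbba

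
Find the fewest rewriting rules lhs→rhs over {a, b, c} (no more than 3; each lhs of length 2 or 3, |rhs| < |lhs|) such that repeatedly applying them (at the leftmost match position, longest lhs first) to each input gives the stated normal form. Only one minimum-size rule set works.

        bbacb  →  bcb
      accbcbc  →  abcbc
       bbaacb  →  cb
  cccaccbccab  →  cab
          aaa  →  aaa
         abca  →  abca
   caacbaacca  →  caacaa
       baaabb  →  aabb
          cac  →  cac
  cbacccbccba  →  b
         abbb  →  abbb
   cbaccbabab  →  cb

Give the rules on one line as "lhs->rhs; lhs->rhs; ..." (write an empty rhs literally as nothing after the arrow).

ba->; cc->

  | bbacb => bcb
  | accbcbc => abcbc
  | bbaacb => bacb => cb
  | cccaccbccab => caccbccab => cabccab => cabab => cab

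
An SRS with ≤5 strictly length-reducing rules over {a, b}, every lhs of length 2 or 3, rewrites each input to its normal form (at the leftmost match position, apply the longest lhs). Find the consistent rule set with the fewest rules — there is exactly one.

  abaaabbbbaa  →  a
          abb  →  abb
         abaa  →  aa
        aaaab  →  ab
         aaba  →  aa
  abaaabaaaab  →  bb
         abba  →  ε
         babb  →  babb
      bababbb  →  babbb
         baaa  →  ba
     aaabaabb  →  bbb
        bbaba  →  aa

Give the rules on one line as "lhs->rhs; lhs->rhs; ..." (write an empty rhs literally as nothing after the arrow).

  | abaaabbbbaa => aaabbbbaa => bbbbaa => bbaaa => aaaa => a
  | abb
  | abaa => aa
  | aaaab => ab

aaa->; aba->a; baa->b; bba->aa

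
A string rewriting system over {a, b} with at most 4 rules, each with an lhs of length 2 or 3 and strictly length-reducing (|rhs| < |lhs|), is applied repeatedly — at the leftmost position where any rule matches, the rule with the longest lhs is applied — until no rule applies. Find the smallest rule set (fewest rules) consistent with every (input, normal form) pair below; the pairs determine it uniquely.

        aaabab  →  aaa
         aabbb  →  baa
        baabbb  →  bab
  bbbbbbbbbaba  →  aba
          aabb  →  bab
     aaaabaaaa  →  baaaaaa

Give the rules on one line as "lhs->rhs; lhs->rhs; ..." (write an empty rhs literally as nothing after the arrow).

  | aaabab => abaab => abba => aaa
  | aabbb => babb => baa
  | baabbb => bbabb => aabb => bab
  | bbbbbbbbbaba => bbbbbbaba => bbbaba => aba

aab->ba; bb->a; bbb->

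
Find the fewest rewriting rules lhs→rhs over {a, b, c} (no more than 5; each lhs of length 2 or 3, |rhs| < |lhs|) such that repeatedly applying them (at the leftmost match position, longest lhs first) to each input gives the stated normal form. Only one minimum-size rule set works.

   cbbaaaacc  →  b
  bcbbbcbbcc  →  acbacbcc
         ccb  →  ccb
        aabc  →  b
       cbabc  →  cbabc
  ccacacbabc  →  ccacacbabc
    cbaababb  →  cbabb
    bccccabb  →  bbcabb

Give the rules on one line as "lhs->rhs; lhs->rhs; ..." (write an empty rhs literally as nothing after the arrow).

  | cbbaaaacc => cbaacc => ccc => b
  | bcbbbcbbcc => acbbcbbcc => acbacbcc
  | ccb
  | aabc => ccc => b

aab->cc; baa->; bcb->ac; ccc->b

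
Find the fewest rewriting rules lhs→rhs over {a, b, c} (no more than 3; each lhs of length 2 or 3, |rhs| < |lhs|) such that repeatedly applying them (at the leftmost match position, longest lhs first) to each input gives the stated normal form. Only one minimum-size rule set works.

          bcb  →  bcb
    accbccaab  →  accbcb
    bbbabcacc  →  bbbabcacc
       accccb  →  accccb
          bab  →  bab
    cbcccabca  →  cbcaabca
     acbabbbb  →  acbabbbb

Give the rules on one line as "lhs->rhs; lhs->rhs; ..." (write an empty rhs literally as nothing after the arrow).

aaa->c; cca->aa

  | bcb
  | accbccaab => accbaaab => accbcb
  | bbbabcacc
  | accccb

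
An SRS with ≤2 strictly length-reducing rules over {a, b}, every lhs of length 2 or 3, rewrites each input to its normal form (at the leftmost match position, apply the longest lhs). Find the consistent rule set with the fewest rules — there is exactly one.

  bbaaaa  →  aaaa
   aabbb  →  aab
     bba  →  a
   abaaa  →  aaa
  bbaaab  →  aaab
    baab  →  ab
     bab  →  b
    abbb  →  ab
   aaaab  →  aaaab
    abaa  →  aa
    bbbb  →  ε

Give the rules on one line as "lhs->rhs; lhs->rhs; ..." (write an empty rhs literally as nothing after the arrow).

ba->; bb->

  | bbaaaa => aaaa
  | aabbb => aab
  | bba => a
  | abaaa => aaa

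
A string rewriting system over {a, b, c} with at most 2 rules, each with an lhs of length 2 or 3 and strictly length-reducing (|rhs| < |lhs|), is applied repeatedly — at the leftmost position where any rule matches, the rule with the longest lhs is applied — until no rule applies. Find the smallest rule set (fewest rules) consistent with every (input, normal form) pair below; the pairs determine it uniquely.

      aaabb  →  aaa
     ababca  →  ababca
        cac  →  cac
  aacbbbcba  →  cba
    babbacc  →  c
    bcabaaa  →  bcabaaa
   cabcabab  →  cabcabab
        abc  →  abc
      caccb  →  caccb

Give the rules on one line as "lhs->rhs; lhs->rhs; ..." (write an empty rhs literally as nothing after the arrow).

  | aaabb => aaa
  | ababca
  | cac
  | aacbbbcba => bbbbcba => bbcba => cba

aac->b; bb->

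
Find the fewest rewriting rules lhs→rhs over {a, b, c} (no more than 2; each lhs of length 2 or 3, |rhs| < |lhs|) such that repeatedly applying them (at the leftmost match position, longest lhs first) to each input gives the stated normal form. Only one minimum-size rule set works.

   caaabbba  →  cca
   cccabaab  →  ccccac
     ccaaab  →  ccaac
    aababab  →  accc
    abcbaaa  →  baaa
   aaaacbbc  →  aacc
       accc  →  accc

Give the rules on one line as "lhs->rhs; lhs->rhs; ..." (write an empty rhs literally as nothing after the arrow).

  | caaabbba => caacbba => caabba => cacba => caba => cca
  | cccabaab => ccccaab => ccccac
  | ccaaab => ccaac
  | aababab => acabab => accab => accc

ab->c; cb->b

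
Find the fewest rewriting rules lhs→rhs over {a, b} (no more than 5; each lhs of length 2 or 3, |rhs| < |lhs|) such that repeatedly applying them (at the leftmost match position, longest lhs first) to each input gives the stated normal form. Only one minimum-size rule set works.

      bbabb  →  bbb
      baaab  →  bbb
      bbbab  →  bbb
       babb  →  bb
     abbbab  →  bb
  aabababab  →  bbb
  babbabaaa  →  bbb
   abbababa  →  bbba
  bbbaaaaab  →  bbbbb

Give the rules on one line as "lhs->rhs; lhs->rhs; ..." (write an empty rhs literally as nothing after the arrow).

aa->; aaa->b; ab->; aba->b

  | bbabb => bbb
  | baaab => bbb
  | bbbab => bbb
  | babb => bb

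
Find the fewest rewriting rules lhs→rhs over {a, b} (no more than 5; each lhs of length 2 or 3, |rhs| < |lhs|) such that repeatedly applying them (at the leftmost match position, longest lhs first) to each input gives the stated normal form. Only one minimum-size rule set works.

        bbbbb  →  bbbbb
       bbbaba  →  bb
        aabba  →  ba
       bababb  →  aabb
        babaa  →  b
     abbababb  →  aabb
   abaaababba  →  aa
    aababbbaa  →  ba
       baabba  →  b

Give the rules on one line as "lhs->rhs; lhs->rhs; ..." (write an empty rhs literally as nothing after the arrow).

  | bbbbb
  | bbbaba => baaba => bbba => baa => bb
  | aabba => aaaa => ba
  | bababb => bbabb => aabb

aaa->b; aba->ba; baa->bb; bba->aa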